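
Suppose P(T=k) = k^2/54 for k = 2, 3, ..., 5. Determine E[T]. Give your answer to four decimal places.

4.1481

E[T] = Σ t·P(T=t)
 = 2·2/27 + 3·1/6 + 4·8/27 + 5·25/54
 = 4/27 + 1/2 + 32/27 + 125/54
 = 112/27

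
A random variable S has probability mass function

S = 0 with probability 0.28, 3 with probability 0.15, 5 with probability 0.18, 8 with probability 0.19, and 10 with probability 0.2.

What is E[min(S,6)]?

3.69

E[min(S,6)] = Σ min(s,6)·P(S=s)
 = 0·0.28 + 3·0.15 + 5·0.18 + 6·0.19 + 6·0.2
 = 0 + 0.45 + 0.9 + 1.14 + 1.2
 = 3.69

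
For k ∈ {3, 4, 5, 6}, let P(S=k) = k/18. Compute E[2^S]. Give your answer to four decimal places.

35.1111

E[2^S] = Σ 2^s·P(S=s)
 = 8·1/6 + 16·2/9 + 32·5/18 + 64·1/3
 = 4/3 + 32/9 + 80/9 + 64/3
 = 316/9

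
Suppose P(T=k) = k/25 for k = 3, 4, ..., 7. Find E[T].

5.4

E[T] = Σ t·P(T=t)
 = 3·3/25 + 4·4/25 + 5·1/5 + 6·6/25 + 7·7/25
 = 9/25 + 16/25 + 1 + 36/25 + 49/25
 = 27/5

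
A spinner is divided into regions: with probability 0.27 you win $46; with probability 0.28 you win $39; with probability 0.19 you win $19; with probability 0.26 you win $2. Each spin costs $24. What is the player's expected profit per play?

3.47

E[payout] = 46·0.27 + 39·0.28 + 19·0.19 + 2·0.26
 = 12.42 + 10.92 + 3.61 + 0.52
 = 27.47
Net = 27.47 - 24 = 3.47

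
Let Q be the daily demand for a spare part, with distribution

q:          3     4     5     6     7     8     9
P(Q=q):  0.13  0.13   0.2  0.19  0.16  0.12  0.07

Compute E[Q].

5.76

E[Q] = Σ q·P(Q=q)
 = 3·0.13 + 4·0.13 + 5·0.2 + 6·0.19 + 7·0.16 + 8·0.12 + 9·0.07
 = 0.39 + 0.52 + 1 + 1.14 + 1.12 + 0.96 + 0.63
 = 5.76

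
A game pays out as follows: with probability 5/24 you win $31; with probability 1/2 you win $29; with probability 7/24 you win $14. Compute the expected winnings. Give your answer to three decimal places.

25.042

E[payout] = 31·5/24 + 29·1/2 + 14·7/24
 = 155/24 + 29/2 + 49/12
 = 601/24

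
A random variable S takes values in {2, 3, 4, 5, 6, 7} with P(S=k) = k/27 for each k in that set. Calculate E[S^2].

29

E[S^2] = Σ s^2·P(S=s)
 = 4·2/27 + 9·1/9 + 16·4/27 + 25·5/27 + 36·2/9 + 49·7/27
 = 8/27 + 1 + 64/27 + 125/27 + 8 + 343/27
 = 29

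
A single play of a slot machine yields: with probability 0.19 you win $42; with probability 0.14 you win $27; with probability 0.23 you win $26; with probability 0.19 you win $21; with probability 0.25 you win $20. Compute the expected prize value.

26.73

E[payout] = 42·0.19 + 27·0.14 + 26·0.23 + 21·0.19 + 20·0.25
 = 7.98 + 3.78 + 5.98 + 3.99 + 5
 = 26.73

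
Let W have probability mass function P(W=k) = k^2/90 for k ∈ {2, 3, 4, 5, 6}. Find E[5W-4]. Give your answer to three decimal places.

E[5W-4] = Σ (5w-4)·P(W=w)
 = 6·2/45 + 11·1/10 + 16·8/45 + 21·5/18 + 26·2/5
 = 4/15 + 11/10 + 128/45 + 35/6 + 52/5
 = 184/9

20.444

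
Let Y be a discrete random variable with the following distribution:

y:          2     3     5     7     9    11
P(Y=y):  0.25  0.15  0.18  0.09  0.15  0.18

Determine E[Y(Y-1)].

E[Y(Y-1)] = Σ y(y-1)·P(Y=y)
 = 2·0.25 + 6·0.15 + 20·0.18 + 42·0.09 + 72·0.15 + 110·0.18
 = 0.5 + 0.9 + 3.6 + 3.78 + 10.8 + 19.8
 = 39.38

39.38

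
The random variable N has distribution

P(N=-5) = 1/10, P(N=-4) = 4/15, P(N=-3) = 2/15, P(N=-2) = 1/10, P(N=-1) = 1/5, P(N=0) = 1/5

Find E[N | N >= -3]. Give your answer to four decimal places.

P(N >= -3) = 2/15 + 1/10 + 1/5 + 1/5 = 19/30.
E[N | N >= -3] = [(-3)·2/15 + (-2)·1/10 + (-1)·1/5 + 0·1/5] / (19/30)
 = -4/5 / (19/30)
 = -24/19

-1.2632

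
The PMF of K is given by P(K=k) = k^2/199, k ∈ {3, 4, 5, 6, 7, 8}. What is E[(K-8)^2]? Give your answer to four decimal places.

E[(K-8)^2] = Σ (k-8)^2·P(K=k)
 = 25·9/199 + 16·16/199 + 9·25/199 + 4·36/199 + 1·49/199 + 0·64/199
 = 225/199 + 256/199 + 225/199 + 144/199 + 49/199 + 0
 = 899/199

4.5176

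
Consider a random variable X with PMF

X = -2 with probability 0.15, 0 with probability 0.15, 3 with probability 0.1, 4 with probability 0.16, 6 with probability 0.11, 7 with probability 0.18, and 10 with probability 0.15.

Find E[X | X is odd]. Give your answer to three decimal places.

P(X is odd) = 0.1 + 0.18 = 0.28.
E[X | X is odd] = [3·0.1 + 7·0.18] / 0.28
 = 1.56 / 0.28
 = 39/7

5.571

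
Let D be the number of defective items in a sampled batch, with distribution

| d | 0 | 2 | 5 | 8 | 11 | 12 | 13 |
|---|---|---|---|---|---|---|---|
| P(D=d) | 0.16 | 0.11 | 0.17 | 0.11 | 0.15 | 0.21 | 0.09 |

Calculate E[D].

7.29

E[D] = Σ d·P(D=d)
 = 0·0.16 + 2·0.11 + 5·0.17 + 8·0.11 + 11·0.15 + 12·0.21 + 13·0.09
 = 0 + 0.22 + 0.85 + 0.88 + 1.65 + 2.52 + 1.17
 = 7.29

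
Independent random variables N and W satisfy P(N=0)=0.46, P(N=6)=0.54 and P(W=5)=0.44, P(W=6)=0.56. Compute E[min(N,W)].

E[min(N,W)] = Σ_n Σ_w min(n,w) · P(N=n)P(W=w)
 = 0·0.2024 + 0·0.2576 + 5·0.2376 + 6·0.3024
 = 0 + 0 + 1.188 + 1.8144
 = 3.0024

3.0024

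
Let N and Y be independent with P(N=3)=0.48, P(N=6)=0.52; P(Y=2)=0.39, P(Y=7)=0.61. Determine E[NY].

23.028

E[NY] = Σ_n Σ_y ny · P(N=n)P(Y=y)
 = 6·0.1872 + 21·0.2928 + 12·0.2028 + 42·0.3172
 = 1.1232 + 6.1488 + 2.4336 + 13.3224
 = 23.028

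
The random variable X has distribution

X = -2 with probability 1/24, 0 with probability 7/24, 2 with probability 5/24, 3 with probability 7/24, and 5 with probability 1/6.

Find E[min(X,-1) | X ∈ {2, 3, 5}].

-1

P(X ∈ {2, 3, 5}) = 5/24 + 7/24 + 1/6 = 2/3.
E[min(X,-1) | X ∈ {2, 3, 5}] = [(-1)·5/24 + (-1)·7/24 + (-1)·1/6] / (2/3)
 = -2/3 / (2/3)
 = -1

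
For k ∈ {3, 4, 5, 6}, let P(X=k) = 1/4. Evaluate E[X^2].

E[X^2] = Σ x^2·P(X=x)
 = 9·1/4 + 16·1/4 + 25·1/4 + 36·1/4
 = 9/4 + 4 + 25/4 + 9
 = 43/2

21.5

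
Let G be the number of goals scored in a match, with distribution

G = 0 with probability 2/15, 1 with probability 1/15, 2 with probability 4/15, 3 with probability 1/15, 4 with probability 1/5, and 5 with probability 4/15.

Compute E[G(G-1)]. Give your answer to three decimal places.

8.667

E[G(G-1)] = Σ g(g-1)·P(G=g)
 = 0·2/15 + 0·1/15 + 2·4/15 + 6·1/15 + 12·1/5 + 20·4/15
 = 0 + 0 + 8/15 + 2/5 + 12/5 + 16/3
 = 26/3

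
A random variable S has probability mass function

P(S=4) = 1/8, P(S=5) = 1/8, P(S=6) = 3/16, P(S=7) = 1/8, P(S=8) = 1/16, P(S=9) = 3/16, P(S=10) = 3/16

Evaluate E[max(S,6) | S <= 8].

6.4

P(S <= 8) = 1/8 + 1/8 + 3/16 + 1/8 + 1/16 = 5/8.
E[max(S,6) | S <= 8] = [6·1/8 + 6·1/8 + 6·3/16 + 7·1/8 + 8·1/16] / (5/8)
 = 4 / (5/8)
 = 32/5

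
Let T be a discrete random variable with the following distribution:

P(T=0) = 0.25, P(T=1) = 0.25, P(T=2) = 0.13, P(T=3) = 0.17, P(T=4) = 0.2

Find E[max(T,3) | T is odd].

3

P(T is odd) = 0.25 + 0.17 = 0.42.
E[max(T,3) | T is odd] = [3·0.25 + 3·0.17] / 0.42
 = 1.26 / 0.42
 = 3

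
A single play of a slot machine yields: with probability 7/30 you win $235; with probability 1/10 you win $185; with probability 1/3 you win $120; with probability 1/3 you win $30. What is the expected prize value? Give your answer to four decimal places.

E[payout] = 235·7/30 + 185·1/10 + 120·1/3 + 30·1/3
 = 329/6 + 37/2 + 40 + 10
 = 370/3

123.3333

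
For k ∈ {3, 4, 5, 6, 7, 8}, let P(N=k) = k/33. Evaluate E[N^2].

E[N^2] = Σ n^2·P(N=n)
 = 9·1/11 + 16·4/33 + 25·5/33 + 36·2/11 + 49·7/33 + 64·8/33
 = 9/11 + 64/33 + 125/33 + 72/11 + 343/33 + 512/33
 = 39

39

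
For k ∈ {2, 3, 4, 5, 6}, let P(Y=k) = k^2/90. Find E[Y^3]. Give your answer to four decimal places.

135.5556

E[Y^3] = Σ y^3·P(Y=y)
 = 8·2/45 + 27·1/10 + 64·8/45 + 125·5/18 + 216·2/5
 = 16/45 + 27/10 + 512/45 + 625/18 + 432/5
 = 1220/9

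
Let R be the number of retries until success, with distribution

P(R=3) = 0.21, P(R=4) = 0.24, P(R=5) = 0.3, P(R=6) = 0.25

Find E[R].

E[R] = Σ r·P(R=r)
 = 3·0.21 + 4·0.24 + 5·0.3 + 6·0.25
 = 0.63 + 0.96 + 1.5 + 1.5
 = 4.59

4.59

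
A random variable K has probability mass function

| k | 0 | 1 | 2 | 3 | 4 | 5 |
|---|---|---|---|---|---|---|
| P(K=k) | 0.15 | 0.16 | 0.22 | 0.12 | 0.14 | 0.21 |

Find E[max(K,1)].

E[max(K,1)] = Σ max(k,1)·P(K=k)
 = 1·0.15 + 1·0.16 + 2·0.22 + 3·0.12 + 4·0.14 + 5·0.21
 = 0.15 + 0.16 + 0.44 + 0.36 + 0.56 + 1.05
 = 2.72

2.72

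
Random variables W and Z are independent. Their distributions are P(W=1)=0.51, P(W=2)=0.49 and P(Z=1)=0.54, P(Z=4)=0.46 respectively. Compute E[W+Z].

E[W+Z] = Σ_w Σ_z (w+z) · P(W=w)P(Z=z)
 = 2·0.2754 + 5·0.2346 + 3·0.2646 + 6·0.2254
 = 0.5508 + 1.173 + 0.7938 + 1.3524
 = 3.87

3.87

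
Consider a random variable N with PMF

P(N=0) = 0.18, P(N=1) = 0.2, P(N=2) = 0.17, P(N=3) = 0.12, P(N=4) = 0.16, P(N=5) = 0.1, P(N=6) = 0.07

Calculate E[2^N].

E[2^N] = Σ 2^n·P(N=n)
 = 1·0.18 + 2·0.2 + 4·0.17 + 8·0.12 + 16·0.16 + 32·0.1 + 64·0.07
 = 0.18 + 0.4 + 0.68 + 0.96 + 2.56 + 3.2 + 4.48
 = 12.46

12.46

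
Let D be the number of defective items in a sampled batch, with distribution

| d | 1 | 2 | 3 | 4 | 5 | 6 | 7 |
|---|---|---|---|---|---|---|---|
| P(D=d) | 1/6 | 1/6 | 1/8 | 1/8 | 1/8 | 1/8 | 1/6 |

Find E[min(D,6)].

E[min(D,6)] = Σ min(d,6)·P(D=d)
 = 1·1/6 + 2·1/6 + 3·1/8 + 4·1/8 + 5·1/8 + 6·1/8 + 6·1/6
 = 1/6 + 1/3 + 3/8 + 1/2 + 5/8 + 3/4 + 1
 = 15/4

3.75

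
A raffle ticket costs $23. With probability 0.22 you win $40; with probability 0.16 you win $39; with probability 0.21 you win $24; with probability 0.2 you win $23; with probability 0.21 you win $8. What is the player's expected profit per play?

E[payout] = 40·0.22 + 39·0.16 + 24·0.21 + 23·0.2 + 8·0.21
 = 8.8 + 6.24 + 5.04 + 4.6 + 1.68
 = 26.36
Net = 26.36 - 23 = 3.36

3.36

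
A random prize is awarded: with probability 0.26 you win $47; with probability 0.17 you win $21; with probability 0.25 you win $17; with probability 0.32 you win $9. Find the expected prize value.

E[payout] = 47·0.26 + 21·0.17 + 17·0.25 + 9·0.32
 = 12.22 + 3.57 + 4.25 + 2.88
 = 22.92

22.92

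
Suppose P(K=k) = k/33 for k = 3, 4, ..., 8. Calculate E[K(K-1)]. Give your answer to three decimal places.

32.970

E[K(K-1)] = Σ k(k-1)·P(K=k)
 = 6·1/11 + 12·4/33 + 20·5/33 + 30·2/11 + 42·7/33 + 56·8/33
 = 6/11 + 16/11 + 100/33 + 60/11 + 98/11 + 448/33
 = 1088/33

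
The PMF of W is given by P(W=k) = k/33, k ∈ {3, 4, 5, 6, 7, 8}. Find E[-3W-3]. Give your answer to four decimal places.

-21.0909

E[-3W-3] = Σ (-3w-3)·P(W=w)
 = (-12)·1/11 + (-15)·4/33 + (-18)·5/33 + (-21)·2/11 + (-24)·7/33 + (-27)·8/33
 = (-12/11) + (-20/11) + (-30/11) + (-42/11) + (-56/11) + (-72/11)
 = -232/11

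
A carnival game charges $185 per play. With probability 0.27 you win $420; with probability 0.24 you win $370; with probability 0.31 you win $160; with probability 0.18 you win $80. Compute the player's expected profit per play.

E[payout] = 420·0.27 + 370·0.24 + 160·0.31 + 80·0.18
 = 113.4 + 88.8 + 49.6 + 14.4
 = 266.2
Net = 266.2 - 185 = 81.2

81.2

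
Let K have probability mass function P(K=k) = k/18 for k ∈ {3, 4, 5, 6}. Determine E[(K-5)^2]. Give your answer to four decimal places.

1.2222

E[(K-5)^2] = Σ (k-5)^2·P(K=k)
 = 4·1/6 + 1·2/9 + 0·5/18 + 1·1/3
 = 2/3 + 2/9 + 0 + 1/3
 = 11/9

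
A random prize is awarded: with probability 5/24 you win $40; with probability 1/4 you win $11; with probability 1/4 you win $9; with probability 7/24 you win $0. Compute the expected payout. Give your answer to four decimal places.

E[payout] = 40·5/24 + 11·1/4 + 9·1/4 + 0·7/24
 = 25/3 + 11/4 + 9/4 + 0
 = 40/3

13.3333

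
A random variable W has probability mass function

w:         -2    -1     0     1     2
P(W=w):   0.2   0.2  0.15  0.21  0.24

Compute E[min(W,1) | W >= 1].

1

P(W >= 1) = 0.21 + 0.24 = 0.45.
E[min(W,1) | W >= 1] = [1·0.21 + 1·0.24] / 0.45
 = 0.45 / 0.45
 = 1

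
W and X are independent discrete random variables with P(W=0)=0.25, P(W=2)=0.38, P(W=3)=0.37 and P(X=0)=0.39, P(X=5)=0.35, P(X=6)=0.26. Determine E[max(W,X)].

4.0393

E[max(W,X)] = Σ_w Σ_x max(w,x) · P(W=w)P(X=x)
 = 0·0.0975 + 5·0.0875 + 6·0.065 + 2·0.1482 + 5·0.133 + 6·0.0988 + 3·0.1443 + 5·0.1295 + 6·0.0962
 = 0 + 0.4375 + 0.39 + 0.2964 + 0.665 + 0.5928 + 0.4329 + 0.6475 + 0.5772
 = 4.0393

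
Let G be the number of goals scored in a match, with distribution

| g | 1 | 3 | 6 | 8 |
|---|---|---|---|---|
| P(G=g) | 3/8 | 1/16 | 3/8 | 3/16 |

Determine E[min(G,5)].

E[min(G,5)] = Σ min(g,5)·P(G=g)
 = 1·3/8 + 3·1/16 + 5·3/8 + 5·3/16
 = 3/8 + 3/16 + 15/8 + 15/16
 = 27/8

3.375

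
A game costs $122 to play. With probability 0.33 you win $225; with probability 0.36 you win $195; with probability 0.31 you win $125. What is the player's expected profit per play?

61.2

E[payout] = 225·0.33 + 195·0.36 + 125·0.31
 = 74.25 + 70.2 + 38.75
 = 183.2
Net = 183.2 - 122 = 61.2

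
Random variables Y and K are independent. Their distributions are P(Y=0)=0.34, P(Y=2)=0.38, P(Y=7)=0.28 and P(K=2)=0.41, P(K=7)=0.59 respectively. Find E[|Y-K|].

3.378

E[|Y-K|] = Σ_y Σ_k |y-k| · P(Y=y)P(K=k)
 = 2·0.1394 + 7·0.2006 + 0·0.1558 + 5·0.2242 + 5·0.1148 + 0·0.1652
 = 0.2788 + 1.4042 + 0 + 1.121 + 0.574 + 0
 = 3.378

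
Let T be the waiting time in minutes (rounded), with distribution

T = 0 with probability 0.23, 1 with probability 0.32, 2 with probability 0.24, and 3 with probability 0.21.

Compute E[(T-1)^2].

E[(T-1)^2] = Σ (t-1)^2·P(T=t)
 = 1·0.23 + 0·0.32 + 1·0.24 + 4·0.21
 = 0.23 + 0 + 0.24 + 0.84
 = 1.31

1.31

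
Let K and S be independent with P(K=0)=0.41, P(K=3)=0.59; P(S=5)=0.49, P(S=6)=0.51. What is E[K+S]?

7.28

E[K+S] = Σ_k Σ_s (k+s) · P(K=k)P(S=s)
 = 5·0.2009 + 6·0.2091 + 8·0.2891 + 9·0.3009
 = 1.0045 + 1.2546 + 2.3128 + 2.7081
 = 7.28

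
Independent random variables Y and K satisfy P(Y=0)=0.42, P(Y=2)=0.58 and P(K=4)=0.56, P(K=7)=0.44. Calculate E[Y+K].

E[Y+K] = Σ_y Σ_k (y+k) · P(Y=y)P(K=k)
 = 4·0.2352 + 7·0.1848 + 6·0.3248 + 9·0.2552
 = 0.9408 + 1.2936 + 1.9488 + 2.2968
 = 6.48

6.48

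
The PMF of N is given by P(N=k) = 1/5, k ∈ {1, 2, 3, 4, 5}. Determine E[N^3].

E[N^3] = Σ n^3·P(N=n)
 = 1·1/5 + 8·1/5 + 27·1/5 + 64·1/5 + 125·1/5
 = 1/5 + 8/5 + 27/5 + 64/5 + 25
 = 45

45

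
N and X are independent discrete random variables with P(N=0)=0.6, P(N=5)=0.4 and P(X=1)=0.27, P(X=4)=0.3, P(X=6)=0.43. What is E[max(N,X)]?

4.602

E[max(N,X)] = Σ_n Σ_x max(n,x) · P(N=n)P(X=x)
 = 1·0.162 + 4·0.18 + 6·0.258 + 5·0.108 + 5·0.12 + 6·0.172
 = 0.162 + 0.72 + 1.548 + 0.54 + 0.6 + 1.032
 = 4.602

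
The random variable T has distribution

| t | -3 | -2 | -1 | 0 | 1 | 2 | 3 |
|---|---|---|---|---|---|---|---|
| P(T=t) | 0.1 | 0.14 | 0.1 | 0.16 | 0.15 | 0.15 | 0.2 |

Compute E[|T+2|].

2.57

E[|T+2|] = Σ |t+2|·P(T=t)
 = 1·0.1 + 0·0.14 + 1·0.1 + 2·0.16 + 3·0.15 + 4·0.15 + 5·0.2
 = 0.1 + 0 + 0.1 + 0.32 + 0.45 + 0.6 + 1
 = 2.57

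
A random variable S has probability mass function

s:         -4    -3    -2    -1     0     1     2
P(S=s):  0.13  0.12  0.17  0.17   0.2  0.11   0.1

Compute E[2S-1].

-3.16

E[2S-1] = Σ (2s-1)·P(S=s)
 = (-9)·0.13 + (-7)·0.12 + (-5)·0.17 + (-3)·0.17 + (-1)·0.2 + 1·0.11 + 3·0.1
 = (-1.17) + (-0.84) + (-0.85) + (-0.51) + (-0.2) + 0.11 + 0.3
 = -3.16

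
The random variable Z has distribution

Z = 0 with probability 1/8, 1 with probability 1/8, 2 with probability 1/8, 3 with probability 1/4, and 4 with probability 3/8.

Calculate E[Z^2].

8.875

E[Z^2] = Σ z^2·P(Z=z)
 = 0·1/8 + 1·1/8 + 4·1/8 + 9·1/4 + 16·3/8
 = 0 + 1/8 + 1/2 + 9/4 + 6
 = 71/8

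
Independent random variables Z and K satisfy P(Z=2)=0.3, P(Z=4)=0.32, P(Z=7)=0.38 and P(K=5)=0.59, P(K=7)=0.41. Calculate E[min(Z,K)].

4.0916

E[min(Z,K)] = Σ_z Σ_k min(z,k) · P(Z=z)P(K=k)
 = 2·0.177 + 2·0.123 + 4·0.1888 + 4·0.1312 + 5·0.2242 + 7·0.1558
 = 0.354 + 0.246 + 0.7552 + 0.5248 + 1.121 + 1.0906
 = 4.0916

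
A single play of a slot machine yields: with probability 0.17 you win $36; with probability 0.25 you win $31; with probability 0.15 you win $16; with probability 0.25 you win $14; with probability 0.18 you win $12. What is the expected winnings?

E[payout] = 36·0.17 + 31·0.25 + 16·0.15 + 14·0.25 + 12·0.18
 = 6.12 + 7.75 + 2.4 + 3.5 + 2.16
 = 21.93

21.93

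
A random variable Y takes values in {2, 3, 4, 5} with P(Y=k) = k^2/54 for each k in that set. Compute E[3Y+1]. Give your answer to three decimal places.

E[3Y+1] = Σ (3y+1)·P(Y=y)
 = 7·2/27 + 10·1/6 + 13·8/27 + 16·25/54
 = 14/27 + 5/3 + 104/27 + 200/27
 = 121/9

13.444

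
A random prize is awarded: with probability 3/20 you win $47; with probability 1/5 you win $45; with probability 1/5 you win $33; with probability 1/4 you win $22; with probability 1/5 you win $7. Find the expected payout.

29.55

E[payout] = 47·3/20 + 45·1/5 + 33·1/5 + 22·1/4 + 7·1/5
 = 141/20 + 9 + 33/5 + 11/2 + 7/5
 = 591/20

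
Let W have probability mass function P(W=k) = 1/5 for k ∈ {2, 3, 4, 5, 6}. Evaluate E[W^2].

18

E[W^2] = Σ w^2·P(W=w)
 = 4·1/5 + 9·1/5 + 16·1/5 + 25·1/5 + 36·1/5
 = 4/5 + 9/5 + 16/5 + 5 + 36/5
 = 18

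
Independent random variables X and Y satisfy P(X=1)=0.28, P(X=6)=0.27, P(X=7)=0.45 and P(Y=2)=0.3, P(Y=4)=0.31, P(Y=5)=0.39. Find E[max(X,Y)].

5.8312

E[max(X,Y)] = Σ_x Σ_y max(x,y) · P(X=x)P(Y=y)
 = 2·0.084 + 4·0.0868 + 5·0.1092 + 6·0.081 + 6·0.0837 + 6·0.1053 + 7·0.135 + 7·0.1395 + 7·0.1755
 = 0.168 + 0.3472 + 0.546 + 0.486 + 0.5022 + 0.6318 + 0.945 + 0.9765 + 1.2285
 = 5.8312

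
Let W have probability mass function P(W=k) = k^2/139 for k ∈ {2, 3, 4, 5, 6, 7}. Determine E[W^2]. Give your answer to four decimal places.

33.6331

E[W^2] = Σ w^2·P(W=w)
 = 4·4/139 + 9·9/139 + 16·16/139 + 25·25/139 + 36·36/139 + 49·49/139
 = 16/139 + 81/139 + 256/139 + 625/139 + 1296/139 + 2401/139
 = 4675/139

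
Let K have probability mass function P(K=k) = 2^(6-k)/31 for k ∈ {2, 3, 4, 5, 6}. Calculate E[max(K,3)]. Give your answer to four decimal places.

E[max(K,3)] = Σ max(k,3)·P(K=k)
 = 3·16/31 + 3·8/31 + 4·4/31 + 5·2/31 + 6·1/31
 = 48/31 + 24/31 + 16/31 + 10/31 + 6/31
 = 104/31

3.3548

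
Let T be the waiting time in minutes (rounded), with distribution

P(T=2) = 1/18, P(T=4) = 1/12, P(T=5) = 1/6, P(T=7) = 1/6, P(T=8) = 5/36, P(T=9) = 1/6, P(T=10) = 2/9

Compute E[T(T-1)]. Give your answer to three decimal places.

51.222

E[T(T-1)] = Σ t(t-1)·P(T=t)
 = 2·1/18 + 12·1/12 + 20·1/6 + 42·1/6 + 56·5/36 + 72·1/6 + 90·2/9
 = 1/9 + 1 + 10/3 + 7 + 70/9 + 12 + 20
 = 461/9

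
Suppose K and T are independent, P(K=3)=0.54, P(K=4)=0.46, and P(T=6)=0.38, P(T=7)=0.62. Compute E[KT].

E[KT] = Σ_k Σ_t kt · P(K=k)P(T=t)
 = 18·0.2052 + 21·0.3348 + 24·0.1748 + 28·0.2852
 = 3.6936 + 7.0308 + 4.1952 + 7.9856
 = 22.9052

22.9052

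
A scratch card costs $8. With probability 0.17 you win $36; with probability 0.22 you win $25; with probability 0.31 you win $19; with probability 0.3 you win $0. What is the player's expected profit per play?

9.51

E[payout] = 36·0.17 + 25·0.22 + 19·0.31 + 0·0.3
 = 6.12 + 5.5 + 5.89 + 0
 = 17.51
Net = 17.51 - 8 = 9.51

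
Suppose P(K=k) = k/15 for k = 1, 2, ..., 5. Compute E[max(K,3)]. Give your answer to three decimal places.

3.933

E[max(K,3)] = Σ max(k,3)·P(K=k)
 = 3·1/15 + 3·2/15 + 3·1/5 + 4·4/15 + 5·1/3
 = 1/5 + 2/5 + 3/5 + 16/15 + 5/3
 = 59/15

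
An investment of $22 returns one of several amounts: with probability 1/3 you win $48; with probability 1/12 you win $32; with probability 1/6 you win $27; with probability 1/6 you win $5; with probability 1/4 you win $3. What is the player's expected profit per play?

E[payout] = 48·1/3 + 32·1/12 + 27·1/6 + 5·1/6 + 3·1/4
 = 16 + 8/3 + 9/2 + 5/6 + 3/4
 = 99/4
Net = 99/4 - 22 = 11/4

2.75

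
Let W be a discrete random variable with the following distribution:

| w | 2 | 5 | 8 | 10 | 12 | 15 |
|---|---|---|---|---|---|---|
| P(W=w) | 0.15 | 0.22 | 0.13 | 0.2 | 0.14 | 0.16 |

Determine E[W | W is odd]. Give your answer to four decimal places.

9.2105

P(W is odd) = 0.22 + 0.16 = 0.38.
E[W | W is odd] = [5·0.22 + 15·0.16] / 0.38
 = 3.5 / 0.38
 = 175/19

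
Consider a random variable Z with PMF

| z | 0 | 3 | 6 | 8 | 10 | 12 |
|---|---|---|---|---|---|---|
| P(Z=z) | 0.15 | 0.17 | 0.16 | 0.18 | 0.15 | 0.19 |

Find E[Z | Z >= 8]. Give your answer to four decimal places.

P(Z >= 8) = 0.18 + 0.15 + 0.19 = 0.52.
E[Z | Z >= 8] = [8·0.18 + 10·0.15 + 12·0.19] / 0.52
 = 5.22 / 0.52
 = 261/26

10.0385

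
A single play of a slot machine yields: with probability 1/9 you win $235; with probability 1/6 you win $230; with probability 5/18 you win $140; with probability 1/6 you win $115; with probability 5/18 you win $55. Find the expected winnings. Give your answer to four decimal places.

E[payout] = 235·1/9 + 230·1/6 + 140·5/18 + 115·1/6 + 55·5/18
 = 235/9 + 115/3 + 350/9 + 115/6 + 275/18
 = 1240/9

137.7778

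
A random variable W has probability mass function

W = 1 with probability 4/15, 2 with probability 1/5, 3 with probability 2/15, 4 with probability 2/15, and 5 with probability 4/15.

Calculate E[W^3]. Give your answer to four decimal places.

E[W^3] = Σ w^3·P(W=w)
 = 1·4/15 + 8·1/5 + 27·2/15 + 64·2/15 + 125·4/15
 = 4/15 + 8/5 + 18/5 + 128/15 + 100/3
 = 142/3

47.3333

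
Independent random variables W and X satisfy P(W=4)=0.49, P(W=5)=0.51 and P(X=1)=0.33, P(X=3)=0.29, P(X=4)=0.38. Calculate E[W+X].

7.23

E[W+X] = Σ_w Σ_x (w+x) · P(W=w)P(X=x)
 = 5·0.1617 + 7·0.1421 + 8·0.1862 + 6·0.1683 + 8·0.1479 + 9·0.1938
 = 0.8085 + 0.9947 + 1.4896 + 1.0098 + 1.1832 + 1.7442
 = 7.23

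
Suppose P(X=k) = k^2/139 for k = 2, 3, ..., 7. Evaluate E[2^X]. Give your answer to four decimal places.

E[2^X] = Σ 2^x·P(X=x)
 = 4·4/139 + 8·9/139 + 16·16/139 + 32·25/139 + 64·36/139 + 128·49/139
 = 16/139 + 72/139 + 256/139 + 800/139 + 2304/139 + 6272/139
 = 9720/139

69.9281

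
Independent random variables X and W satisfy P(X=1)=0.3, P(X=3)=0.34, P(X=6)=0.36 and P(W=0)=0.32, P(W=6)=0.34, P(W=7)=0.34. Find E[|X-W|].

E[|X-W|] = Σ_x Σ_w |x-w| · P(X=x)P(W=w)
 = 1·0.096 + 5·0.102 + 6·0.102 + 3·0.1088 + 3·0.1156 + 4·0.1156 + 6·0.1152 + 0·0.1224 + 1·0.1224
 = 0.096 + 0.51 + 0.612 + 0.3264 + 0.3468 + 0.4624 + 0.6912 + 0 + 0.1224
 = 3.1672

3.1672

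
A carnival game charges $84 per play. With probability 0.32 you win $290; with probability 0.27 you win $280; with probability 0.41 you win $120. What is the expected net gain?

133.6

E[payout] = 290·0.32 + 280·0.27 + 120·0.41
 = 92.8 + 75.6 + 49.2
 = 217.6
Net = 217.6 - 84 = 133.6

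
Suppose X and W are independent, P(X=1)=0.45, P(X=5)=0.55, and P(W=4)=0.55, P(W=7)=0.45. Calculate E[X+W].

E[X+W] = Σ_x Σ_w (x+w) · P(X=x)P(W=w)
 = 5·0.2475 + 8·0.2025 + 9·0.3025 + 12·0.2475
 = 1.2375 + 1.62 + 2.7225 + 2.97
 = 8.55

8.55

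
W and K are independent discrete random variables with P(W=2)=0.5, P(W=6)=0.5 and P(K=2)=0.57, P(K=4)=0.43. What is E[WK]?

11.44

E[WK] = Σ_w Σ_k wk · P(W=w)P(K=k)
 = 4·0.285 + 8·0.215 + 12·0.285 + 24·0.215
 = 1.14 + 1.72 + 3.42 + 5.16
 = 11.44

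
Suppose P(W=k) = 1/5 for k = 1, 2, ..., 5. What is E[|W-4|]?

E[|W-4|] = Σ |w-4|·P(W=w)
 = 3·1/5 + 2·1/5 + 1·1/5 + 0·1/5 + 1·1/5
 = 3/5 + 2/5 + 1/5 + 0 + 1/5
 = 7/5

1.4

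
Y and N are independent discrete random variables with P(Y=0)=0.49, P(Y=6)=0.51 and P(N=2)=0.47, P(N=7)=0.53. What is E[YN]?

14.229

E[YN] = Σ_y Σ_n yn · P(Y=y)P(N=n)
 = 0·0.2303 + 0·0.2597 + 12·0.2397 + 42·0.2703
 = 0 + 0 + 2.8764 + 11.3526
 = 14.229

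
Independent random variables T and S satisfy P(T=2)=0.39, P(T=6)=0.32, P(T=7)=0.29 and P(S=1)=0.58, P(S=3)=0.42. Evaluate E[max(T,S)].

E[max(T,S)] = Σ_t Σ_s max(t,s) · P(T=t)P(S=s)
 = 2·0.2262 + 3·0.1638 + 6·0.1856 + 6·0.1344 + 7·0.1682 + 7·0.1218
 = 0.4524 + 0.4914 + 1.1136 + 0.8064 + 1.1774 + 0.8526
 = 4.8938

4.8938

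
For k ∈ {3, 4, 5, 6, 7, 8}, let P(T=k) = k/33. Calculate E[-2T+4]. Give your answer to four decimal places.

-8.0606

E[-2T+4] = Σ (-2t+4)·P(T=t)
 = (-2)·1/11 + (-4)·4/33 + (-6)·5/33 + (-8)·2/11 + (-10)·7/33 + (-12)·8/33
 = (-2/11) + (-16/33) + (-10/11) + (-16/11) + (-70/33) + (-32/11)
 = -266/33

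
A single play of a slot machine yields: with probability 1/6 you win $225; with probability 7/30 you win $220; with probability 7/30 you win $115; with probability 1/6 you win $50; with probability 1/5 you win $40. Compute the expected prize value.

E[payout] = 225·1/6 + 220·7/30 + 115·7/30 + 50·1/6 + 40·1/5
 = 75/2 + 154/3 + 161/6 + 25/3 + 8
 = 132

132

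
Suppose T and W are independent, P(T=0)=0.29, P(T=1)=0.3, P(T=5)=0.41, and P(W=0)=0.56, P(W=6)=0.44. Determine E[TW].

6.204

E[TW] = Σ_t Σ_w tw · P(T=t)P(W=w)
 = 0·0.1624 + 0·0.1276 + 0·0.168 + 6·0.132 + 0·0.2296 + 30·0.1804
 = 0 + 0 + 0 + 0.792 + 0 + 5.412
 = 6.204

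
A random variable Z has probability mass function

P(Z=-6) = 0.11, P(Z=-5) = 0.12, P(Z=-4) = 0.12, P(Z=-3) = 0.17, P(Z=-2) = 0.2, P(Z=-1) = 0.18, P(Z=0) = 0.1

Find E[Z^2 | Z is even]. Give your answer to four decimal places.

12.6038

P(Z is even) = 0.11 + 0.12 + 0.2 + 0.1 = 0.53.
E[Z^2 | Z is even] = [36·0.11 + 16·0.12 + 4·0.2 + 0·0.1] / 0.53
 = 6.68 / 0.53
 = 668/53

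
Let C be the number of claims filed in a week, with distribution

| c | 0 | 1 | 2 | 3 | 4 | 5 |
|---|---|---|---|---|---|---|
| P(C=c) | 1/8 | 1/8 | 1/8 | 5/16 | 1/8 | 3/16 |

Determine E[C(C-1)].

E[C(C-1)] = Σ c(c-1)·P(C=c)
 = 0·1/8 + 0·1/8 + 2·1/8 + 6·5/16 + 12·1/8 + 20·3/16
 = 0 + 0 + 1/4 + 15/8 + 3/2 + 15/4
 = 59/8

7.375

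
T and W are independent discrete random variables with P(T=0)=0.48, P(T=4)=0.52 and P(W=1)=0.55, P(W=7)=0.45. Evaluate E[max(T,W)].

4.558

E[max(T,W)] = Σ_t Σ_w max(t,w) · P(T=t)P(W=w)
 = 1·0.264 + 7·0.216 + 4·0.286 + 7·0.234
 = 0.264 + 1.512 + 1.144 + 1.638
 = 4.558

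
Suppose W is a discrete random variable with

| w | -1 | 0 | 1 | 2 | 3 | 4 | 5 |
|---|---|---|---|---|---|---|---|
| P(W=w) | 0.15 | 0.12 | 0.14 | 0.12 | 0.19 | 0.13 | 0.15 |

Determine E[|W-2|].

E[|W-2|] = Σ |w-2|·P(W=w)
 = 3·0.15 + 2·0.12 + 1·0.14 + 0·0.12 + 1·0.19 + 2·0.13 + 3·0.15
 = 0.45 + 0.24 + 0.14 + 0 + 0.19 + 0.26 + 0.45
 = 1.73

1.73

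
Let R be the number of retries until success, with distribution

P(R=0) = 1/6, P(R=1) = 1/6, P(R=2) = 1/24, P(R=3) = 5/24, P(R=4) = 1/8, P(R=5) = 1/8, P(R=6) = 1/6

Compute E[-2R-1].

-7

E[-2R-1] = Σ (-2r-1)·P(R=r)
 = (-1)·1/6 + (-3)·1/6 + (-5)·1/24 + (-7)·5/24 + (-9)·1/8 + (-11)·1/8 + (-13)·1/6
 = (-1/6) + (-1/2) + (-5/24) + (-35/24) + (-9/8) + (-11/8) + (-13/6)
 = -7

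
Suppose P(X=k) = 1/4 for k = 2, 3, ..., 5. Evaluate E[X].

E[X] = Σ x·P(X=x)
 = 2·1/4 + 3·1/4 + 4·1/4 + 5·1/4
 = 1/2 + 3/4 + 1 + 5/4
 = 7/2

3.5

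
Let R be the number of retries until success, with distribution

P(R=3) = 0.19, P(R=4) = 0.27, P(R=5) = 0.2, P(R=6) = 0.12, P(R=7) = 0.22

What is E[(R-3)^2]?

E[(R-3)^2] = Σ (r-3)^2·P(R=r)
 = 0·0.19 + 1·0.27 + 4·0.2 + 9·0.12 + 16·0.22
 = 0 + 0.27 + 0.8 + 1.08 + 3.52
 = 5.67

5.67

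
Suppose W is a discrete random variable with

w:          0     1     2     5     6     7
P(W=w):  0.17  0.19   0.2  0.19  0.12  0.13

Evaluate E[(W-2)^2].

7.75

E[(W-2)^2] = Σ (w-2)^2·P(W=w)
 = 4·0.17 + 1·0.19 + 0·0.2 + 9·0.19 + 16·0.12 + 25·0.13
 = 0.68 + 0.19 + 0 + 1.71 + 1.92 + 3.25
 = 7.75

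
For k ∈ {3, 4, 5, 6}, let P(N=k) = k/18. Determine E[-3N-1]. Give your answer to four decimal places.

E[-3N-1] = Σ (-3n-1)·P(N=n)
 = (-10)·1/6 + (-13)·2/9 + (-16)·5/18 + (-19)·1/3
 = (-5/3) + (-26/9) + (-40/9) + (-19/3)
 = -46/3

-15.3333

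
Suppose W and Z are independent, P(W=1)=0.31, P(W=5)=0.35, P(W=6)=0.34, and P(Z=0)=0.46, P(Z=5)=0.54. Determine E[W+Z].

E[W+Z] = Σ_w Σ_z (w+z) · P(W=w)P(Z=z)
 = 1·0.1426 + 6·0.1674 + 5·0.161 + 10·0.189 + 6·0.1564 + 11·0.1836
 = 0.1426 + 1.0044 + 0.805 + 1.89 + 0.9384 + 2.0196
 = 6.8

6.8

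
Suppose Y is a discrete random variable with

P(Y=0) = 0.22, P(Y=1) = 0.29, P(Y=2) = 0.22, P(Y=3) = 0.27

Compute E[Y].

E[Y] = Σ y·P(Y=y)
 = 0·0.22 + 1·0.29 + 2·0.22 + 3·0.27
 = 0 + 0.29 + 0.44 + 0.81
 = 1.54

1.54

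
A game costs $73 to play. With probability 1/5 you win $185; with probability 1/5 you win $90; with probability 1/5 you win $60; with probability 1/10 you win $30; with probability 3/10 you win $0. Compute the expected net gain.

E[payout] = 185·1/5 + 90·1/5 + 60·1/5 + 30·1/10 + 0·3/10
 = 37 + 18 + 12 + 3 + 0
 = 70
Net = 70 - 73 = -3

-3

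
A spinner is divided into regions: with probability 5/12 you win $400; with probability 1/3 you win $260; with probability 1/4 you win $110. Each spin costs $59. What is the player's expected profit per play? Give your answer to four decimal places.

221.8333

E[payout] = 400·5/12 + 260·1/3 + 110·1/4
 = 500/3 + 260/3 + 55/2
 = 1685/6
Net = 1685/6 - 59 = 1331/6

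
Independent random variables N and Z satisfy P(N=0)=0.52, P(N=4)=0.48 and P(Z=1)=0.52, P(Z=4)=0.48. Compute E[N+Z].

4.36

E[N+Z] = Σ_n Σ_z (n+z) · P(N=n)P(Z=z)
 = 1·0.2704 + 4·0.2496 + 5·0.2496 + 8·0.2304
 = 0.2704 + 0.9984 + 1.248 + 1.8432
 = 4.36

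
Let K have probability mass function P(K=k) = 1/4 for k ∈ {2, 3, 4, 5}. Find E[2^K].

E[2^K] = Σ 2^k·P(K=k)
 = 4·1/4 + 8·1/4 + 16·1/4 + 32·1/4
 = 1 + 2 + 4 + 8
 = 15

15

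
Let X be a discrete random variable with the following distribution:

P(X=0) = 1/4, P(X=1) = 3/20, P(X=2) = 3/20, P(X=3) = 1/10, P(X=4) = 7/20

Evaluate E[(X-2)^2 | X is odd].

P(X is odd) = 3/20 + 1/10 = 1/4.
E[(X-2)^2 | X is odd] = [1·3/20 + 1·1/10] / (1/4)
 = 1/4 / (1/4)
 = 1

1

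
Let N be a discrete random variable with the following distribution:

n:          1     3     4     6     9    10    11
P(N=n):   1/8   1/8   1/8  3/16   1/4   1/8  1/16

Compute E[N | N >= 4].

P(N >= 4) = 1/8 + 3/16 + 1/4 + 1/8 + 1/16 = 3/4.
E[N | N >= 4] = [4·1/8 + 6·3/16 + 9·1/4 + 10·1/8 + 11·1/16] / (3/4)
 = 93/16 / (3/4)
 = 31/4

7.75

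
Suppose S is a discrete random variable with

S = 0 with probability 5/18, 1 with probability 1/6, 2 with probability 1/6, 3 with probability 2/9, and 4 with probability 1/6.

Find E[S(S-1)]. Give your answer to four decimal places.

3.6667

E[S(S-1)] = Σ s(s-1)·P(S=s)
 = 0·5/18 + 0·1/6 + 2·1/6 + 6·2/9 + 12·1/6
 = 0 + 0 + 1/3 + 4/3 + 2
 = 11/3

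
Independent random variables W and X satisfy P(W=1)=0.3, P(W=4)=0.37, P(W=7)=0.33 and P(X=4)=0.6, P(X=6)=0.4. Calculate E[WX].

19.632

E[WX] = Σ_w Σ_x wx · P(W=w)P(X=x)
 = 4·0.18 + 6·0.12 + 16·0.222 + 24·0.148 + 28·0.198 + 42·0.132
 = 0.72 + 0.72 + 3.552 + 3.552 + 5.544 + 5.544
 = 19.632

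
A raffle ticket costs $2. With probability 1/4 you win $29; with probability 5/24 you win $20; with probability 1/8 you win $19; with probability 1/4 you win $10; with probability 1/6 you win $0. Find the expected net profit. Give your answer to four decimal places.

E[payout] = 29·1/4 + 20·5/24 + 19·1/8 + 10·1/4 + 0·1/6
 = 29/4 + 25/6 + 19/8 + 5/2 + 0
 = 391/24
Net = 391/24 - 2 = 343/24

14.2917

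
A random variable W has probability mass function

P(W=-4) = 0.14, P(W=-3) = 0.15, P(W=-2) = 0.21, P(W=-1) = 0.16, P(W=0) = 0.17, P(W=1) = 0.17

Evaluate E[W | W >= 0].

P(W >= 0) = 0.17 + 0.17 = 0.34.
E[W | W >= 0] = [0·0.17 + 1·0.17] / 0.34
 = 0.17 / 0.34
 = 1/2

0.5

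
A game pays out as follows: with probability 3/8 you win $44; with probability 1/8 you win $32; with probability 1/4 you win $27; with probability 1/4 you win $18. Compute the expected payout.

E[payout] = 44·3/8 + 32·1/8 + 27·1/4 + 18·1/4
 = 33/2 + 4 + 27/4 + 9/2
 = 127/4

31.75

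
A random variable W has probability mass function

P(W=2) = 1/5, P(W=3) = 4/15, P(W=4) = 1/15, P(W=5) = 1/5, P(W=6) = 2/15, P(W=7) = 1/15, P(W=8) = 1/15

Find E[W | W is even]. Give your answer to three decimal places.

P(W is even) = 1/5 + 1/15 + 2/15 + 1/15 = 7/15.
E[W | W is even] = [2·1/5 + 4·1/15 + 6·2/15 + 8·1/15] / (7/15)
 = 2 / (7/15)
 = 30/7

4.286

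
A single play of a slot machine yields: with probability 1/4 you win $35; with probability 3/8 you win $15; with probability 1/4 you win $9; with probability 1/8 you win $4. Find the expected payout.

17.125

E[payout] = 35·1/4 + 15·3/8 + 9·1/4 + 4·1/8
 = 35/4 + 45/8 + 9/4 + 1/2
 = 137/8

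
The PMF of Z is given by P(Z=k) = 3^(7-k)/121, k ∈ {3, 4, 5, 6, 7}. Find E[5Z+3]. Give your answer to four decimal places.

E[5Z+3] = Σ (5z+3)·P(Z=z)
 = 18·81/121 + 23·27/121 + 28·9/121 + 33·3/121 + 38·1/121
 = 1458/121 + 621/121 + 252/121 + 9/11 + 38/121
 = 2468/121

20.3967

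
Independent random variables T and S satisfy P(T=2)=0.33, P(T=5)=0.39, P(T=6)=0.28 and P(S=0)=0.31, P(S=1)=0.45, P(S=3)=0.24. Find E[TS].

5.0193

E[TS] = Σ_t Σ_s ts · P(T=t)P(S=s)
 = 0·0.1023 + 2·0.1485 + 6·0.0792 + 0·0.1209 + 5·0.1755 + 15·0.0936 + 0·0.0868 + 6·0.126 + 18·0.0672
 = 0 + 0.297 + 0.4752 + 0 + 0.8775 + 1.404 + 0 + 0.756 + 1.2096
 = 5.0193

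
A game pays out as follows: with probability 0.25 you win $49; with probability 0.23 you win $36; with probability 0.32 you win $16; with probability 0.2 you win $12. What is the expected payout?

E[payout] = 49·0.25 + 36·0.23 + 16·0.32 + 12·0.2
 = 12.25 + 8.28 + 5.12 + 2.4
 = 28.05

28.05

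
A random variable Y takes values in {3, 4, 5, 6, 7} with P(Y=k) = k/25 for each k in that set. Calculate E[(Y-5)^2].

E[(Y-5)^2] = Σ (y-5)^2·P(Y=y)
 = 4·3/25 + 1·4/25 + 0·1/5 + 1·6/25 + 4·7/25
 = 12/25 + 4/25 + 0 + 6/25 + 28/25
 = 2

2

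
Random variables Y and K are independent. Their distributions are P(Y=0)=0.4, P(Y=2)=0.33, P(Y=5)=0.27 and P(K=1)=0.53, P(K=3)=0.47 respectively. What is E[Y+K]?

3.95

E[Y+K] = Σ_y Σ_k (y+k) · P(Y=y)P(K=k)
 = 1·0.212 + 3·0.188 + 3·0.1749 + 5·0.1551 + 6·0.1431 + 8·0.1269
 = 0.212 + 0.564 + 0.5247 + 0.7755 + 0.8586 + 1.0152
 = 3.95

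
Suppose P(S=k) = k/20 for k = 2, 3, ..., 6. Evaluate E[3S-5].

8.5

E[3S-5] = Σ (3s-5)·P(S=s)
 = 1·1/10 + 4·3/20 + 7·1/5 + 10·1/4 + 13·3/10
 = 1/10 + 3/5 + 7/5 + 5/2 + 39/10
 = 17/2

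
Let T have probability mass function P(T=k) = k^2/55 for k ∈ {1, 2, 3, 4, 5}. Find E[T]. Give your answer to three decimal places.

4.091

E[T] = Σ t·P(T=t)
 = 1·1/55 + 2·4/55 + 3·9/55 + 4·16/55 + 5·5/11
 = 1/55 + 8/55 + 27/55 + 64/55 + 25/11
 = 45/11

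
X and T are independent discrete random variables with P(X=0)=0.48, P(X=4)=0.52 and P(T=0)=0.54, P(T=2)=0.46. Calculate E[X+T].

E[X+T] = Σ_x Σ_t (x+t) · P(X=x)P(T=t)
 = 0·0.2592 + 2·0.2208 + 4·0.2808 + 6·0.2392
 = 0 + 0.4416 + 1.1232 + 1.4352
 = 3

3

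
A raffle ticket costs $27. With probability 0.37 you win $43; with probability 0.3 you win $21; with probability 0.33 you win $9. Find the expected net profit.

-1.82

E[payout] = 43·0.37 + 21·0.3 + 9·0.33
 = 15.91 + 6.3 + 2.97
 = 25.18
Net = 25.18 - 27 = -1.82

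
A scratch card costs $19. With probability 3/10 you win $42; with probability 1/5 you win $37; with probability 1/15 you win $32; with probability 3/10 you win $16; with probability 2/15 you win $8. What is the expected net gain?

E[payout] = 42·3/10 + 37·1/5 + 32·1/15 + 16·3/10 + 8·2/15
 = 63/5 + 37/5 + 32/15 + 24/5 + 16/15
 = 28
Net = 28 - 19 = 9

9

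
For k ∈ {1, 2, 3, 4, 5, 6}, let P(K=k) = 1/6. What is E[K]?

3.5

E[K] = Σ k·P(K=k)
 = 1·1/6 + 2·1/6 + 3·1/6 + 4·1/6 + 5·1/6 + 6·1/6
 = 1/6 + 1/3 + 1/2 + 2/3 + 5/6 + 1
 = 7/2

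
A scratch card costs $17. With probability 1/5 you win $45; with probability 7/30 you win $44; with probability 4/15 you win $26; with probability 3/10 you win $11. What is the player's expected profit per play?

12.5

E[payout] = 45·1/5 + 44·7/30 + 26·4/15 + 11·3/10
 = 9 + 154/15 + 104/15 + 33/10
 = 59/2
Net = 59/2 - 17 = 25/2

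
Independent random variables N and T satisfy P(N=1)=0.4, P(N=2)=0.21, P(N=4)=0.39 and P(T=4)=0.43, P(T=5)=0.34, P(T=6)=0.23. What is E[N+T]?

7.18

E[N+T] = Σ_n Σ_t (n+t) · P(N=n)P(T=t)
 = 5·0.172 + 6·0.136 + 7·0.092 + 6·0.0903 + 7·0.0714 + 8·0.0483 + 8·0.1677 + 9·0.1326 + 10·0.0897
 = 0.86 + 0.816 + 0.644 + 0.5418 + 0.4998 + 0.3864 + 1.3416 + 1.1934 + 0.897
 = 7.18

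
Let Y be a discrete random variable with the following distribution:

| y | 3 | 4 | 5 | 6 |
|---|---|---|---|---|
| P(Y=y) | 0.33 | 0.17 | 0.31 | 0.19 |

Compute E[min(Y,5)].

E[min(Y,5)] = Σ min(y,5)·P(Y=y)
 = 3·0.33 + 4·0.17 + 5·0.31 + 5·0.19
 = 0.99 + 0.68 + 1.55 + 0.95
 = 4.17

4.17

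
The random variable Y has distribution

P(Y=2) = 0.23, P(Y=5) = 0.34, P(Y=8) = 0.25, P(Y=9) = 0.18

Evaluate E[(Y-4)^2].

E[(Y-4)^2] = Σ (y-4)^2·P(Y=y)
 = 4·0.23 + 1·0.34 + 16·0.25 + 25·0.18
 = 0.92 + 0.34 + 4 + 4.5
 = 9.76

9.76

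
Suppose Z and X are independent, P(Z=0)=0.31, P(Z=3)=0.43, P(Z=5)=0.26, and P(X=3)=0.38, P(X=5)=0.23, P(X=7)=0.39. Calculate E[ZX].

13.0018

E[ZX] = Σ_z Σ_x zx · P(Z=z)P(X=x)
 = 0·0.1178 + 0·0.0713 + 0·0.1209 + 9·0.1634 + 15·0.0989 + 21·0.1677 + 15·0.0988 + 25·0.0598 + 35·0.1014
 = 0 + 0 + 0 + 1.4706 + 1.4835 + 3.5217 + 1.482 + 1.495 + 3.549
 = 13.0018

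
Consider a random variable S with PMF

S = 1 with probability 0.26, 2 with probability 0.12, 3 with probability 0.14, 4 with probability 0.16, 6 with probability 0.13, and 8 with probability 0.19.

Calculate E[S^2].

21.4

E[S^2] = Σ s^2·P(S=s)
 = 1·0.26 + 4·0.12 + 9·0.14 + 16·0.16 + 36·0.13 + 64·0.19
 = 0.26 + 0.48 + 1.26 + 2.56 + 4.68 + 12.16
 = 21.4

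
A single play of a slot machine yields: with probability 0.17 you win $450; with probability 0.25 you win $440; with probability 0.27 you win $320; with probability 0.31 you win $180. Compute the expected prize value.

E[payout] = 450·0.17 + 440·0.25 + 320·0.27 + 180·0.31
 = 76.5 + 110 + 86.4 + 55.8
 = 328.7

328.7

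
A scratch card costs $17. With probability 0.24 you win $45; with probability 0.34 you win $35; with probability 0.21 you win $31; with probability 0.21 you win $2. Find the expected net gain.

E[payout] = 45·0.24 + 35·0.34 + 31·0.21 + 2·0.21
 = 10.8 + 11.9 + 6.51 + 0.42
 = 29.63
Net = 29.63 - 17 = 12.63

12.63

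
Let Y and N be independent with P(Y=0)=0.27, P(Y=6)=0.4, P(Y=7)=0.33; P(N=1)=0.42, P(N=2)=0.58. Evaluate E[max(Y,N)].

5.1366

E[max(Y,N)] = Σ_y Σ_n max(y,n) · P(Y=y)P(N=n)
 = 1·0.1134 + 2·0.1566 + 6·0.168 + 6·0.232 + 7·0.1386 + 7·0.1914
 = 0.1134 + 0.3132 + 1.008 + 1.392 + 0.9702 + 1.3398
 = 5.1366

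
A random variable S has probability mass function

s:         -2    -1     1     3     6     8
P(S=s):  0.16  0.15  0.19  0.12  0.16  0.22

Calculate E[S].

2.8

E[S] = Σ s·P(S=s)
 = (-2)·0.16 + (-1)·0.15 + 1·0.19 + 3·0.12 + 6·0.16 + 8·0.22
 = (-0.32) + (-0.15) + 0.19 + 0.36 + 0.96 + 1.76
 = 2.8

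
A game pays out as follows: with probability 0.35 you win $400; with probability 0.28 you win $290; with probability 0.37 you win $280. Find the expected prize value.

324.8

E[payout] = 400·0.35 + 290·0.28 + 280·0.37
 = 140 + 81.2 + 103.6
 = 324.8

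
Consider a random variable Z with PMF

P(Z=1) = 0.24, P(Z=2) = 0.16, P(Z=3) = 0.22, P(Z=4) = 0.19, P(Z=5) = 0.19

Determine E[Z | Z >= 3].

3.95

P(Z >= 3) = 0.22 + 0.19 + 0.19 = 0.6.
E[Z | Z >= 3] = [3·0.22 + 4·0.19 + 5·0.19] / 0.6
 = 2.37 / 0.6
 = 79/20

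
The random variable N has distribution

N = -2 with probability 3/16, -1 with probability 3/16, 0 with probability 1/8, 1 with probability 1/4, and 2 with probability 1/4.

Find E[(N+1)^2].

E[(N+1)^2] = Σ (n+1)^2·P(N=n)
 = 1·3/16 + 0·3/16 + 1·1/8 + 4·1/4 + 9·1/4
 = 3/16 + 0 + 1/8 + 1 + 9/4
 = 57/16

3.5625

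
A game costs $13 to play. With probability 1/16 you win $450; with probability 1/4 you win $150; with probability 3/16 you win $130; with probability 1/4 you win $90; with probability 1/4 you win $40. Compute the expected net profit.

109.5

E[payout] = 450·1/16 + 150·1/4 + 130·3/16 + 90·1/4 + 40·1/4
 = 225/8 + 75/2 + 195/8 + 45/2 + 10
 = 245/2
Net = 245/2 - 13 = 219/2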